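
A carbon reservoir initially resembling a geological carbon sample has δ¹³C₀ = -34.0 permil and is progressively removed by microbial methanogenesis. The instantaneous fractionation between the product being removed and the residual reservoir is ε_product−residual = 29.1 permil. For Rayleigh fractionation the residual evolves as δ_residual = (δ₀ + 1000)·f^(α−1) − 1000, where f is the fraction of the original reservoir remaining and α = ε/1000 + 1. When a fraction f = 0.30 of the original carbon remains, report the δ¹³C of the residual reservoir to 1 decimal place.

-67.3 permil

Rayleigh residual: δ_res = (δ₀ + 1000)·f^(α−1) − 1000
α = ε/1000 + 1 = 1.02910, so α − 1 = 0.02910
f^(α−1) = 0.30^(0.02910) = 0.965571
δ_res = (-34.0 + 1000) × 0.965571 − 1000 = 932.742 − 1000 = -67.26 permil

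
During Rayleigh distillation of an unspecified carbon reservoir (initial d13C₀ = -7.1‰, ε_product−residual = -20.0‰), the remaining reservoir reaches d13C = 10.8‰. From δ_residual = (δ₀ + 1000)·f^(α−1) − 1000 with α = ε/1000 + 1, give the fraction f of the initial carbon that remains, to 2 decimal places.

0.41

α − 1 = ε/1000 = -0.0200
(δ_res + 1000)/(δ₀ + 1000) = (10.8 + 1000)/(-7.1 + 1000) = 1010.8/992.9 = 1.018028
f = 1.018028^(1/-0.0200) = exp(ln(1.018028)/-0.0200) = exp(0.01787/-0.0200)
f = exp(-0.8934) = 0.4093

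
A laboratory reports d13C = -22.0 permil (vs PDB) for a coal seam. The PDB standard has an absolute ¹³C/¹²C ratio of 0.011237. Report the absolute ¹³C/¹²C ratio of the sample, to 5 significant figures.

0.010990

R_sample = R_standard × (d13C/1000 + 1)
R_sample = 0.011237 × (-22.0/1000 + 1) = 0.011237 × 0.978000
R_sample = 0.0109898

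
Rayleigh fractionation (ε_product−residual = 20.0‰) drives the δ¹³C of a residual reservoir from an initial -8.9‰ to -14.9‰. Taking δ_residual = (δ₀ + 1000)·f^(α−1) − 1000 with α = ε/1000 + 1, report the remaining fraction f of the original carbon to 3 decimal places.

α − 1 = ε/1000 = 0.0200
(δ_res + 1000)/(δ₀ + 1000) = (-14.9 + 1000)/(-8.9 + 1000) = 985.1/991.1 = 0.993946
f = 0.993946^(1/0.0200) = exp(ln(0.993946)/0.0200) = exp(-0.00607/0.0200)
f = exp(-0.3036) = 0.7381

0.738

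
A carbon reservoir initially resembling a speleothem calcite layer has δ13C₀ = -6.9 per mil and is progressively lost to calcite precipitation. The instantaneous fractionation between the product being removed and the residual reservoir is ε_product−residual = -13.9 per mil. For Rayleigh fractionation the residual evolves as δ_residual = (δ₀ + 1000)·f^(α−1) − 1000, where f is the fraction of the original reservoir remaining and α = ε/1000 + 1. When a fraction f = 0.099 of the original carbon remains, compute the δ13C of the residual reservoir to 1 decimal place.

Rayleigh residual: δ_res = (δ₀ + 1000)·f^(α−1) − 1000
α = ε/1000 + 1 = 0.98610, so α − 1 = -0.01390
f^(α−1) = 0.099^(-0.01390) = 1.032668
δ_res = (-6.9 + 1000) × 1.032668 − 1000 = 1025.542 − 1000 = 25.54 per mil

25.5 per mil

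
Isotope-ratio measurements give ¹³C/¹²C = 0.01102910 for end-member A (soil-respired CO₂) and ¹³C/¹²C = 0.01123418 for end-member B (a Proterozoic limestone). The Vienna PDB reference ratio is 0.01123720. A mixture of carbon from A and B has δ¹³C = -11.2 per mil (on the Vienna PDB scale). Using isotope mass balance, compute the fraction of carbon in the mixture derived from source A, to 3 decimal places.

0.599

δ_A = (0.01102910/0.01123720 − 1)×1000 = (0.981481 − 1)×1000 = -18.519 per mil
δ_B = (0.01123418/0.01123720 − 1)×1000 = (0.999731 − 1)×1000 = -0.269 per mil
f_A = (δ_mix − δ_B)/(δ_A − δ_B) = (-11.2 − (-0.269))/(-18.519 − (-0.269))
f_A = -10.931 / -18.250 = 0.5990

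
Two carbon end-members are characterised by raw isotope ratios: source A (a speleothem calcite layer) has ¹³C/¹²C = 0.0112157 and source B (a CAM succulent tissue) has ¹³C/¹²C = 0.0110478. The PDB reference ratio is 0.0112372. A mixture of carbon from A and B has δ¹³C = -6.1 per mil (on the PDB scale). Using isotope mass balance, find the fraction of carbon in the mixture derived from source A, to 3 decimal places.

δ_A = (0.0112157/0.0112372 − 1)×1000 = (0.998087 − 1)×1000 = -1.913 per mil
δ_B = (0.0110478/0.0112372 − 1)×1000 = (0.983145 − 1)×1000 = -16.855 per mil
f_A = (δ_mix − δ_B)/(δ_A − δ_B) = (-6.1 − (-16.855))/(-1.913 − (-16.855))
f_A = 10.755 / 14.941 = 0.7198

0.720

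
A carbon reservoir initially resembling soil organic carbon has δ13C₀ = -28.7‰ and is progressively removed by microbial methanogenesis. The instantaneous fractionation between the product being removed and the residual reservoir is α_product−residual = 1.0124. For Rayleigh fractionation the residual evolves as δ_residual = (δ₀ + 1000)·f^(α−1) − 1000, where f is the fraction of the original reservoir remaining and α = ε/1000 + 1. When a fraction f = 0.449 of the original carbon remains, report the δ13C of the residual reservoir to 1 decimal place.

Rayleigh residual: δ_res = (δ₀ + 1000)·f^(α−1) − 1000
α − 1 = 0.01240
f^(α−1) = 0.449^(0.01240) = 0.990120
δ_res = (-28.7 + 1000) × 0.990120 − 1000 = 961.704 − 1000 = -38.30‰

-38.3‰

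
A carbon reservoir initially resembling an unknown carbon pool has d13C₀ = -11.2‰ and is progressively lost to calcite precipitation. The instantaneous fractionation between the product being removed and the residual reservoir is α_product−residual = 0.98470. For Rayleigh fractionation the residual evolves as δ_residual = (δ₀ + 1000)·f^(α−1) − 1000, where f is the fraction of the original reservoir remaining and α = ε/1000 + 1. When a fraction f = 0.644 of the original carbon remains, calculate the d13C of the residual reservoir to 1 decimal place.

-4.5‰

Rayleigh residual: δ_res = (δ₀ + 1000)·f^(α−1) − 1000
α − 1 = -0.01530
f^(α−1) = 0.644^(-0.01530) = 1.006756
δ_res = (-11.2 + 1000) × 1.006756 − 1000 = 995.480 − 1000 = -4.52‰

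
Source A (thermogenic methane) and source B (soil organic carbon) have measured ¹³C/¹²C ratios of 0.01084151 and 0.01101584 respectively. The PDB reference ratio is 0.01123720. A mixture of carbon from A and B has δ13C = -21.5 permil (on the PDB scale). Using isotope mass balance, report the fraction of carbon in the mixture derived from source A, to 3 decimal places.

0.116

δ_A = (0.01084151/0.01123720 − 1)×1000 = (0.964787 − 1)×1000 = -35.213 permil
δ_B = (0.01101584/0.01123720 − 1)×1000 = (0.980301 − 1)×1000 = -19.699 permil
f_A = (δ_mix − δ_B)/(δ_A − δ_B) = (-21.5 − (-19.699))/(-35.213 − (-19.699))
f_A = -1.801 / -15.514 = 0.1161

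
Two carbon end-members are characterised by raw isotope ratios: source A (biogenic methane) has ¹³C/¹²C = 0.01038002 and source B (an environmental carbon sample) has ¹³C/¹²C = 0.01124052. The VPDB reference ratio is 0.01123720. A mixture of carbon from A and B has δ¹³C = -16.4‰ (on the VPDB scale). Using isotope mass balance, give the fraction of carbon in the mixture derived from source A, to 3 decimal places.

δ_A = (0.01038002/0.01123720 − 1)×1000 = (0.923719 − 1)×1000 = -76.281‰
δ_B = (0.01124052/0.01123720 − 1)×1000 = (1.000295 − 1)×1000 = 0.295‰
f_A = (δ_mix − δ_B)/(δ_A − δ_B) = (-16.4 − (0.295))/(-76.281 − (0.295))
f_A = -16.695 / -76.576 = 0.2180

0.218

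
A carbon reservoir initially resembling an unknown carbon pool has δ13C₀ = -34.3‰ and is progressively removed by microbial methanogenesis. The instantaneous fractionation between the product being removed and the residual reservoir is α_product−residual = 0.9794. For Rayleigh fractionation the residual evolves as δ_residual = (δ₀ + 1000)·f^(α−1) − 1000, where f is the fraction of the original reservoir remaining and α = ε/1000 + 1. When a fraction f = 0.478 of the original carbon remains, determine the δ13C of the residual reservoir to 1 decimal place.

-19.5‰

Rayleigh residual: δ_res = (δ₀ + 1000)·f^(α−1) − 1000
α − 1 = -0.02060
f^(α−1) = 0.478^(-0.02060) = 1.015322
δ_res = (-34.3 + 1000) × 1.015322 − 1000 = 980.496 − 1000 = -19.50‰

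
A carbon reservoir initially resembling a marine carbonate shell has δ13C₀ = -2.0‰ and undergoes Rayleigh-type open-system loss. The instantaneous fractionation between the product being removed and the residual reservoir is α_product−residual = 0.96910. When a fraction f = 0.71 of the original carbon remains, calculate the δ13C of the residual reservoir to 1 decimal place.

Rayleigh residual: δ_res = (δ₀ + 1000)·f^(α−1) − 1000
α − 1 = -0.03090
f^(α−1) = 0.71^(-0.03090) = 1.010639
δ_res = (-2.0 + 1000) × 1.010639 − 1000 = 1008.618 − 1000 = 8.62‰

8.6‰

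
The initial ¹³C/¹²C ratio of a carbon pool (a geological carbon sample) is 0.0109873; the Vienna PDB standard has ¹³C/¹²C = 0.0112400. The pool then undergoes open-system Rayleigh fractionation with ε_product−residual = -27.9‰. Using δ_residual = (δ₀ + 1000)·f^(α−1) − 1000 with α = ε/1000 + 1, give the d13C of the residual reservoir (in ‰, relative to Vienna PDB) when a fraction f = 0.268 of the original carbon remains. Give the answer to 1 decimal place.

14.1‰

δ₀ = (0.0109873/0.0112400 − 1)×1000 = (0.977518 − 1)×1000 = -22.482‰
α − 1 = ε/1000 = -0.0279
f^(α−1) = 0.268^(-0.0279) = 1.037421
δ_res = (-22.482 + 1000) × 1.037421 − 1000 = 1014.097 − 1000 = 14.10‰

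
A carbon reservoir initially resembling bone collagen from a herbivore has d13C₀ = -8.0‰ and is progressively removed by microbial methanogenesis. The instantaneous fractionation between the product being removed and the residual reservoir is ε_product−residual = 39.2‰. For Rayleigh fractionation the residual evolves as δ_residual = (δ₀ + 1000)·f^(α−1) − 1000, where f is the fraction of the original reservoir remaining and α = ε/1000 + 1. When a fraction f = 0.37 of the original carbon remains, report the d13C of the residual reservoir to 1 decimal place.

-45.9‰

Rayleigh residual: δ_res = (δ₀ + 1000)·f^(α−1) − 1000
α = ε/1000 + 1 = 1.03920, so α − 1 = 0.03920
f^(α−1) = 0.37^(0.03920) = 0.961775
δ_res = (-8.0 + 1000) × 0.961775 − 1000 = 954.081 − 1000 = -45.92‰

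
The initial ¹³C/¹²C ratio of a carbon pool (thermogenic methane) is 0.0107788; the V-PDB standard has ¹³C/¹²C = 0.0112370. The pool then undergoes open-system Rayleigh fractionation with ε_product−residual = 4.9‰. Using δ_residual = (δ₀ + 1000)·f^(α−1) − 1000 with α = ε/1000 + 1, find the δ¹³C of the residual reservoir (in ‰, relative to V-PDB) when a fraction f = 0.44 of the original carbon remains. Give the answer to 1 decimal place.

-44.6‰

δ₀ = (0.0107788/0.0112370 − 1)×1000 = (0.959224 − 1)×1000 = -40.776‰
α − 1 = ε/1000 = 0.0049
f^(α−1) = 0.44^(0.0049) = 0.995985
δ_res = (-40.776 + 1000) × 0.995985 − 1000 = 955.373 − 1000 = -44.63‰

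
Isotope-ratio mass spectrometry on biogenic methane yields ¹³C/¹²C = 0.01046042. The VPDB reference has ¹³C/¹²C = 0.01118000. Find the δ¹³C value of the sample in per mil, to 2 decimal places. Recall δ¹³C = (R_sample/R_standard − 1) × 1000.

δ¹³C = (R_sample / R_standard − 1) × 1000
R_sample / R_standard = 0.01046042 / 0.01118000 = 0.935637
δ¹³C = (0.935637 − 1) × 1000 = -64.363 per mil

-64.36 per mil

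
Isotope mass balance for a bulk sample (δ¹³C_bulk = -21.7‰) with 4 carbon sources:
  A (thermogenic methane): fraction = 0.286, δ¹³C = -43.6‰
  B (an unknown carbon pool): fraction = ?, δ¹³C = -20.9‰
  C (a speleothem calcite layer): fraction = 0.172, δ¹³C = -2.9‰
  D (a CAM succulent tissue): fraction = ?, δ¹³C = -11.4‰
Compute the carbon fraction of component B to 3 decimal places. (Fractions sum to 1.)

0.269

Let f_B and f_D be the unknown fractions; fractions sum to 1 so f_B + f_D = 0.542.
Mass balance: Σ fᵢ·δᵢ = δ_bulk ⇒ f_B·(-20.9) + f_D·(-11.4) = -21.7 − (-12.968) = -8.732
Substitute f_D = 0.542 − f_B:
f_B·(-20.9 − -11.4) = -8.732 − 0.542×(-11.4) = -2.553
f_B = -2.553 / -9.5 = 0.2687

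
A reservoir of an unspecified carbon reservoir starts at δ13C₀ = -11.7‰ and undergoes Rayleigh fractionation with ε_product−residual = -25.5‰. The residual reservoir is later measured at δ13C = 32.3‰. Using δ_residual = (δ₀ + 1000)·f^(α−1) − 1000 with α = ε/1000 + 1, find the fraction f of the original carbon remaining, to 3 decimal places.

α − 1 = ε/1000 = -0.0255
(δ_res + 1000)/(δ₀ + 1000) = (32.3 + 1000)/(-11.7 + 1000) = 1032.3/988.3 = 1.044521
f = 1.044521^(1/-0.0255) = exp(ln(1.044521)/-0.0255) = exp(0.04356/-0.0255)
f = exp(-1.7082) = 0.1812

0.181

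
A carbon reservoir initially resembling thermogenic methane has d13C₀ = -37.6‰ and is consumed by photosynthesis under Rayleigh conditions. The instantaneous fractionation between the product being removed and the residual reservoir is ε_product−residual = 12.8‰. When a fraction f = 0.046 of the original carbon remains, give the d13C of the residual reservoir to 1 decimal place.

-74.8‰

Rayleigh residual: δ_res = (δ₀ + 1000)·f^(α−1) − 1000
α = ε/1000 + 1 = 1.01280, so α − 1 = 0.01280
f^(α−1) = 0.046^(0.01280) = 0.961354
δ_res = (-37.6 + 1000) × 0.961354 − 1000 = 925.207 − 1000 = -74.79‰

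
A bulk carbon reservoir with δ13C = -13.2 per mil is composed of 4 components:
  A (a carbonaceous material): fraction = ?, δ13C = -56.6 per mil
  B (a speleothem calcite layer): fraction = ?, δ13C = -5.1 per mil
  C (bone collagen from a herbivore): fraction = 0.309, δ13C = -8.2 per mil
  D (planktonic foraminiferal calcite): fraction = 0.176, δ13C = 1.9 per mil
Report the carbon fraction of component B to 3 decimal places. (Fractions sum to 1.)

Let f_B and f_A be the unknown fractions; fractions sum to 1 so f_B + f_A = 0.515.
Mass balance: Σ fᵢ·δᵢ = δ_bulk ⇒ f_B·(-5.1) + f_A·(-56.6) = -13.2 − (-2.199) = -11.001
Substitute f_A = 0.515 − f_B:
f_B·(-5.1 − -56.6) = -11.001 − 0.515×(-56.6) = 18.148
f_B = 18.148 / 51.5 = 0.3524

0.352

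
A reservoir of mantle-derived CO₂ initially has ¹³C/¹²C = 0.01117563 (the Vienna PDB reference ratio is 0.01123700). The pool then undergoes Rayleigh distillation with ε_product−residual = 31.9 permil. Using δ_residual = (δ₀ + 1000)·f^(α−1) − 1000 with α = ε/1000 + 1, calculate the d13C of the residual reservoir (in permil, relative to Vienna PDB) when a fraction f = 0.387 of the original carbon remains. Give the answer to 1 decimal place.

δ₀ = (0.01117563/0.01123700 − 1)×1000 = (0.994539 − 1)×1000 = -5.461 permil
α − 1 = ε/1000 = 0.0319
f^(α−1) = 0.387^(0.0319) = 0.970170
δ_res = (-5.461 + 1000) × 0.970170 − 1000 = 964.872 − 1000 = -35.13 permil

-35.1 permil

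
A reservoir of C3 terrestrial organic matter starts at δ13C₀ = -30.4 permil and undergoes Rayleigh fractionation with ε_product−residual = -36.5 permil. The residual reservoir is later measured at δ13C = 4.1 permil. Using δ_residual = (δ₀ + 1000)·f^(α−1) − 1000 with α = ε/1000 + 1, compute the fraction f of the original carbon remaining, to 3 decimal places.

0.384

α − 1 = ε/1000 = -0.0365
(δ_res + 1000)/(δ₀ + 1000) = (4.1 + 1000)/(-30.4 + 1000) = 1004.1/969.6 = 1.035582
f = 1.035582^(1/-0.0365) = exp(ln(1.035582)/-0.0365) = exp(0.03496/-0.0365)
f = exp(-0.9579) = 0.3837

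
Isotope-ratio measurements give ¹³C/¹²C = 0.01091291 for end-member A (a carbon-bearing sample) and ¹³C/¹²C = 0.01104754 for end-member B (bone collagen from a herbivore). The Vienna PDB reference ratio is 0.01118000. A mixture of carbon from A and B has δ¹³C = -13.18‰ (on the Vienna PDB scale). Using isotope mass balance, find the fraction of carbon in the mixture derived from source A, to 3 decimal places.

0.111

δ_A = (0.01091291/0.01118000 − 1)×1000 = (0.976110 − 1)×1000 = -23.890‰
δ_B = (0.01104754/0.01118000 − 1)×1000 = (0.988152 − 1)×1000 = -11.848‰
f_A = (δ_mix − δ_B)/(δ_A − δ_B) = (-13.18 − (-11.848))/(-23.890 − (-11.848))
f_A = -1.332 / -12.042 = 0.1106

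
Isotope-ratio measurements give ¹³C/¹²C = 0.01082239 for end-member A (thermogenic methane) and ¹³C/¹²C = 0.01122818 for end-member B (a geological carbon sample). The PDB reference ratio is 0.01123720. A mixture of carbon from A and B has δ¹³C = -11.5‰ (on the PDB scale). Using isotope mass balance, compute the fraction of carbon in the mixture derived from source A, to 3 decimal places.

δ_A = (0.01082239/0.01123720 − 1)×1000 = (0.963086 − 1)×1000 = -36.914‰
δ_B = (0.01122818/0.01123720 − 1)×1000 = (0.999197 − 1)×1000 = -0.803‰
f_A = (δ_mix − δ_B)/(δ_A − δ_B) = (-11.5 − (-0.803))/(-36.914 − (-0.803))
f_A = -10.697 / -36.111 = 0.2962

0.296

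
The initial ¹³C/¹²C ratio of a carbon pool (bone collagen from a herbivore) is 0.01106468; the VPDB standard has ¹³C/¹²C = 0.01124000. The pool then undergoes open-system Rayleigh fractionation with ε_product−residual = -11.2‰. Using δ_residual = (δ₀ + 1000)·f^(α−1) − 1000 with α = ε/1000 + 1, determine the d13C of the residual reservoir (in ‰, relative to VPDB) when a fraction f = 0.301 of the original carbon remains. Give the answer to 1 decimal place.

-2.3‰

δ₀ = (0.01106468/0.01124000 − 1)×1000 = (0.984402 − 1)×1000 = -15.598‰
α − 1 = ε/1000 = -0.0112
f^(α−1) = 0.301^(-0.0112) = 1.013538
δ_res = (-15.598 + 1000) × 1.013538 − 1000 = 997.729 − 1000 = -2.27‰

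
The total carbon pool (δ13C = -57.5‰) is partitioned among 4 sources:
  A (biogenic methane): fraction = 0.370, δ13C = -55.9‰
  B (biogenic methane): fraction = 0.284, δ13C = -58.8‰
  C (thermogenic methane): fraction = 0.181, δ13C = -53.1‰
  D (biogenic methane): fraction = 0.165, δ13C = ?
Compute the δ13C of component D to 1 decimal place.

-63.7‰

Isotope mass balance: δ_bulk = Σ fᵢ·δᵢ.
-57.5 = 0.370×(-55.9) + 0.284×(-58.8) + 0.181×(-53.1) + 0.165×δ_D
0.165·δ_D = -57.5 − (-46.993) = -10.507
δ_D = -10.507 / 0.165 = -63.68‰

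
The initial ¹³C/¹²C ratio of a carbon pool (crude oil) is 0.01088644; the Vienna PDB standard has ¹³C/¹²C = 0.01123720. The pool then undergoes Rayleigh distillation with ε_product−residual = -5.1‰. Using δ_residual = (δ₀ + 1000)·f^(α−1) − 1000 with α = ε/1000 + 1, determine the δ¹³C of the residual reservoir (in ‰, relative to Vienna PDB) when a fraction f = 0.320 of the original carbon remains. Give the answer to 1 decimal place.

-25.6‰

δ₀ = (0.01088644/0.01123720 − 1)×1000 = (0.968786 − 1)×1000 = -31.214‰
α − 1 = ε/1000 = -0.0051
f^(α−1) = 0.320^(-0.0051) = 1.005828
δ_res = (-31.214 + 1000) × 1.005828 − 1000 = 974.432 − 1000 = -25.57‰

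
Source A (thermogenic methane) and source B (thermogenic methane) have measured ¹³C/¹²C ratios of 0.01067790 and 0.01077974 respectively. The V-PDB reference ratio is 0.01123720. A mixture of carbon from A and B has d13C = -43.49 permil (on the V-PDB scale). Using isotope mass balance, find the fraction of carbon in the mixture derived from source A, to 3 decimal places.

0.307

δ_A = (0.01067790/0.01123720 − 1)×1000 = (0.950228 − 1)×1000 = -49.772 permil
δ_B = (0.01077974/0.01123720 − 1)×1000 = (0.959291 − 1)×1000 = -40.709 permil
f_A = (δ_mix − δ_B)/(δ_A − δ_B) = (-43.49 − (-40.709))/(-49.772 − (-40.709))
f_A = -2.781 / -9.063 = 0.3068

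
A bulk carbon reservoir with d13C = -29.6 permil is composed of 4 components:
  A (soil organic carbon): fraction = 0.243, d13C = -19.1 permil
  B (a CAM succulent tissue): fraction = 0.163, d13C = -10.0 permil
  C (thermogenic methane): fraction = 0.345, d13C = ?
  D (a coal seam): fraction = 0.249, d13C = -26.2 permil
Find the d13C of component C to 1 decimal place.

-48.7 permil

Isotope mass balance: δ_bulk = Σ fᵢ·δᵢ.
-29.6 = 0.243×(-19.1) + 0.163×(-10.0) + 0.345×δ_C + 0.249×(-26.2)
0.345·δ_C = -29.6 − (-12.795) = -16.805
δ_C = -16.805 / 0.345 = -48.71 permil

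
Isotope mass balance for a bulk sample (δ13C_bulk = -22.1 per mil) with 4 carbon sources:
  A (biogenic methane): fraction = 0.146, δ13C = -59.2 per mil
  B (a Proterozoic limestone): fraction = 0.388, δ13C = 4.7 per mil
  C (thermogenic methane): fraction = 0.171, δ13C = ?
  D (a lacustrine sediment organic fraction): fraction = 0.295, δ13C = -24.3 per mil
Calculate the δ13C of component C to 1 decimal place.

Isotope mass balance: δ_bulk = Σ fᵢ·δᵢ.
-22.1 = 0.146×(-59.2) + 0.388×(4.7) + 0.171×δ_C + 0.295×(-24.3)
0.171·δ_C = -22.1 − (-13.988) = -8.112
δ_C = -8.112 / 0.171 = -47.44 per mil

-47.4 per mil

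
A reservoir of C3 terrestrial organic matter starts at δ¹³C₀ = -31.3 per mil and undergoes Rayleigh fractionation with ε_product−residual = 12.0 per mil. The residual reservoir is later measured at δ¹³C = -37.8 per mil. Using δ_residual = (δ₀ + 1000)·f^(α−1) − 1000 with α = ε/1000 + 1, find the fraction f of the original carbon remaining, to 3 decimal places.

α − 1 = ε/1000 = 0.0120
(δ_res + 1000)/(δ₀ + 1000) = (-37.8 + 1000)/(-31.3 + 1000) = 962.2/968.7 = 0.993290
f = 0.993290^(1/0.0120) = exp(ln(0.993290)/0.0120) = exp(-0.00673/0.0120)
f = exp(-0.5611) = 0.5706

0.571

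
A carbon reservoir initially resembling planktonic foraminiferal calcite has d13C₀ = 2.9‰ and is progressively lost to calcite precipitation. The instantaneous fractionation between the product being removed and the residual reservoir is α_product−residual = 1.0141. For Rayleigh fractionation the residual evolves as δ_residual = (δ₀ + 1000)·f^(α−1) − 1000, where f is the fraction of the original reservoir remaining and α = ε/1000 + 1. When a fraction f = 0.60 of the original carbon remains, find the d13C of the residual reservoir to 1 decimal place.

-4.3‰

Rayleigh residual: δ_res = (δ₀ + 1000)·f^(α−1) − 1000
α − 1 = 0.01410
f^(α−1) = 0.60^(0.01410) = 0.992823
δ_res = (2.9 + 1000) × 0.992823 − 1000 = 995.702 − 1000 = -4.30‰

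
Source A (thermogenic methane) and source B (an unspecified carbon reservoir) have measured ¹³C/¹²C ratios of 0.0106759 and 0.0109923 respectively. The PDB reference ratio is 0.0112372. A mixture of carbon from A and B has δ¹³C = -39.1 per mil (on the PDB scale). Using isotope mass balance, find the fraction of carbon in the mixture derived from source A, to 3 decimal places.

0.615

δ_A = (0.0106759/0.0112372 − 1)×1000 = (0.950050 − 1)×1000 = -49.950 per mil
δ_B = (0.0109923/0.0112372 − 1)×1000 = (0.978206 − 1)×1000 = -21.794 per mil
f_A = (δ_mix − δ_B)/(δ_A − δ_B) = (-39.1 − (-21.794))/(-49.950 − (-21.794))
f_A = -17.306 / -28.156 = 0.6146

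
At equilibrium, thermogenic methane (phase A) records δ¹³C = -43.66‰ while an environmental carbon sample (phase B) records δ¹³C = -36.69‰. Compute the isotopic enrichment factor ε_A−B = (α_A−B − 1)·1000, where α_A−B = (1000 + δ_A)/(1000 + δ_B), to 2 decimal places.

α_A−B = (1000 + -43.66) / (1000 + -36.69) = 956.34 / 963.31 = 0.992765
ε_A−B = (0.992765 − 1) × 1000 = -7.235‰
(The approximation ε ≈ δ_A − δ_B would give -6.97‰.)

-7.24‰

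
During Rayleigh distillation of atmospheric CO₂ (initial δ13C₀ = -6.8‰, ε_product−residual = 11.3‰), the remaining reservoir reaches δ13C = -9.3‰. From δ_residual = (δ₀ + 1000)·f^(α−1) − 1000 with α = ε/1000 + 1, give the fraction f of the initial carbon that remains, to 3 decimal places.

0.800

α − 1 = ε/1000 = 0.0113
(δ_res + 1000)/(δ₀ + 1000) = (-9.3 + 1000)/(-6.8 + 1000) = 990.7/993.2 = 0.997483
f = 0.997483^(1/0.0113) = exp(ln(0.997483)/0.0113) = exp(-0.00252/0.0113)
f = exp(-0.2230) = 0.8001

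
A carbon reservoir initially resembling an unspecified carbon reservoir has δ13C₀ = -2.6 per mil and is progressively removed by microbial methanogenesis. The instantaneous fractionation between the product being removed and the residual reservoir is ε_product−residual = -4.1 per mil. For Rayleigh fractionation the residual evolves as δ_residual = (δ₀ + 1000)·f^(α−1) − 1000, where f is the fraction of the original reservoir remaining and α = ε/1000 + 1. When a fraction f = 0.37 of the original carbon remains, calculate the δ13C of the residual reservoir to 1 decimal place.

1.5 per mil

Rayleigh residual: δ_res = (δ₀ + 1000)·f^(α−1) − 1000
α = ε/1000 + 1 = 0.99590, so α − 1 = -0.00410
f^(α−1) = 0.37^(-0.00410) = 1.004085
δ_res = (-2.6 + 1000) × 1.004085 − 1000 = 1001.474 − 1000 = 1.47 per mil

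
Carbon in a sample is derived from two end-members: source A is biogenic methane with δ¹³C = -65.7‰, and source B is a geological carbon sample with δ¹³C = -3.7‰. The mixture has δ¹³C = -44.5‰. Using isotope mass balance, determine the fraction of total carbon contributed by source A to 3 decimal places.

δ_mix = f_A·δ_A + (1 − f_A)·δ_B  ⇒  f_A = (δ_mix − δ_B)/(δ_A − δ_B)
f_A = (-44.5 − (-3.7)) / (-65.7 − (-3.7))
f_A = -40.8 / -62.0 = 0.6581

0.658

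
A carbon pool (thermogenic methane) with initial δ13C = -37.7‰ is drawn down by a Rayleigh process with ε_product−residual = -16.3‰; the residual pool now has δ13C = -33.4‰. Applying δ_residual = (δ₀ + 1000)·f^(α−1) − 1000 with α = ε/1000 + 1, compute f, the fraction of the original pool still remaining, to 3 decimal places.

α − 1 = ε/1000 = -0.0163
(δ_res + 1000)/(δ₀ + 1000) = (-33.4 + 1000)/(-37.7 + 1000) = 966.6/962.3 = 1.004468
f = 1.004468^(1/-0.0163) = exp(ln(1.004468)/-0.0163) = exp(0.00446/-0.0163)
f = exp(-0.2735) = 0.7607

0.761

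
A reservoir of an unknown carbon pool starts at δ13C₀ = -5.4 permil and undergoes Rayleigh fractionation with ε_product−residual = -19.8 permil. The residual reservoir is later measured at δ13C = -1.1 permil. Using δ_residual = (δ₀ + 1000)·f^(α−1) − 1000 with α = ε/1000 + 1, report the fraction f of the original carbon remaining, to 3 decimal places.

α − 1 = ε/1000 = -0.0198
(δ_res + 1000)/(δ₀ + 1000) = (-1.1 + 1000)/(-5.4 + 1000) = 998.9/994.6 = 1.004323
f = 1.004323^(1/-0.0198) = exp(ln(1.004323)/-0.0198) = exp(0.00431/-0.0198)
f = exp(-0.2179) = 0.8042

0.804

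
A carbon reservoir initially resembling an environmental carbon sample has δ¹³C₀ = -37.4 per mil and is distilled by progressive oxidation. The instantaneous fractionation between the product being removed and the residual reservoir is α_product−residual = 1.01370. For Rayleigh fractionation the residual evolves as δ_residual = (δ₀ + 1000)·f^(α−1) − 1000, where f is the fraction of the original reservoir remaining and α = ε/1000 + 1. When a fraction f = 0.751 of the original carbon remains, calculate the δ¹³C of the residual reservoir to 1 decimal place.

-41.2 per mil

Rayleigh residual: δ_res = (δ₀ + 1000)·f^(α−1) − 1000
α − 1 = 0.01370
f^(α−1) = 0.751^(0.01370) = 0.996085
δ_res = (-37.4 + 1000) × 0.996085 − 1000 = 958.831 − 1000 = -41.17 per mil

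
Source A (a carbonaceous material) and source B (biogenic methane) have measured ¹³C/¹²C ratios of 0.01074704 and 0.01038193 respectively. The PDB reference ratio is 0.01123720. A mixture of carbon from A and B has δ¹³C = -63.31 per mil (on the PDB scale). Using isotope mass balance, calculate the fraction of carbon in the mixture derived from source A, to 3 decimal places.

0.394

δ_A = (0.01074704/0.01123720 − 1)×1000 = (0.956381 − 1)×1000 = -43.619 per mil
δ_B = (0.01038193/0.01123720 − 1)×1000 = (0.923889 − 1)×1000 = -76.111 per mil
f_A = (δ_mix − δ_B)/(δ_A − δ_B) = (-63.31 − (-76.111))/(-43.619 − (-76.111))
f_A = 12.801 / 32.491 = 0.3940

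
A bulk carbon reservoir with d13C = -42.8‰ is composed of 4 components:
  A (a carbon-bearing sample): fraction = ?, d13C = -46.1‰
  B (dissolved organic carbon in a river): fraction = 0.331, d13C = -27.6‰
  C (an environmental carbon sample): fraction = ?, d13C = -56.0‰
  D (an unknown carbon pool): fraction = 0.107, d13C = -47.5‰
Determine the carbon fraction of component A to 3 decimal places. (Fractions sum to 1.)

Let f_A and f_C be the unknown fractions; fractions sum to 1 so f_A + f_C = 0.562.
Mass balance: Σ fᵢ·δᵢ = δ_bulk ⇒ f_A·(-46.1) + f_C·(-56.0) = -42.8 − (-14.218) = -28.582
Substitute f_C = 0.562 − f_A:
f_A·(-46.1 − -56.0) = -28.582 − 0.562×(-56.0) = 2.890
f_A = 2.890 / 9.9 = 0.2919

0.292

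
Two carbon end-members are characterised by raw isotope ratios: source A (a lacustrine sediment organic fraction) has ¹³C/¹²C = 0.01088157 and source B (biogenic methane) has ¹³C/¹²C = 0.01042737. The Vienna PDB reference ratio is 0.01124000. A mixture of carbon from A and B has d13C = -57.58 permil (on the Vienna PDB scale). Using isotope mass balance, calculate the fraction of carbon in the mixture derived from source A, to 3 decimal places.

δ_A = (0.01088157/0.01124000 − 1)×1000 = (0.968111 − 1)×1000 = -31.889 permil
δ_B = (0.01042737/0.01124000 − 1)×1000 = (0.927702 − 1)×1000 = -72.298 permil
f_A = (δ_mix − δ_B)/(δ_A − δ_B) = (-57.58 − (-72.298))/(-31.889 − (-72.298))
f_A = 14.718 / 40.409 = 0.3642

0.364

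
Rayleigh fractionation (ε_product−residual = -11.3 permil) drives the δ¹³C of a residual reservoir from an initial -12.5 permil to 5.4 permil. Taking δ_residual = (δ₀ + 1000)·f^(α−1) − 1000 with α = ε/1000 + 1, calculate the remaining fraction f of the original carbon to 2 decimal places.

0.20

α − 1 = ε/1000 = -0.0113
(δ_res + 1000)/(δ₀ + 1000) = (5.4 + 1000)/(-12.5 + 1000) = 1005.4/987.5 = 1.018127
f = 1.018127^(1/-0.0113) = exp(ln(1.018127)/-0.0113) = exp(0.01796/-0.0113)
f = exp(-1.5898) = 0.2040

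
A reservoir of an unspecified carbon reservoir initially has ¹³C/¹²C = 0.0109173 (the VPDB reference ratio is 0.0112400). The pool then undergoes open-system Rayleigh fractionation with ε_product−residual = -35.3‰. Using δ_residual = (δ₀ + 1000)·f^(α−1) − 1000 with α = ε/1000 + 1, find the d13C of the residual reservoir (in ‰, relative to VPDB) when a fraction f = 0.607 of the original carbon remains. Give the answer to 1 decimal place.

δ₀ = (0.0109173/0.0112400 − 1)×1000 = (0.971290 − 1)×1000 = -28.710‰
α − 1 = ε/1000 = -0.0353
f^(α−1) = 0.607^(-0.0353) = 1.017779
δ_res = (-28.710 + 1000) × 1.017779 − 1000 = 988.558 − 1000 = -11.44‰

-11.4‰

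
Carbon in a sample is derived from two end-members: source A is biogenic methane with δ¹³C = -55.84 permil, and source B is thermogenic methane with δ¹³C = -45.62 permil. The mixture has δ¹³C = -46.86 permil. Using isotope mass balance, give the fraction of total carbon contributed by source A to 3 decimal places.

δ_mix = f_A·δ_A + (1 − f_A)·δ_B  ⇒  f_A = (δ_mix − δ_B)/(δ_A − δ_B)
f_A = (-46.86 − (-45.62)) / (-55.84 − (-45.62))
f_A = -1.24 / -10.22 = 0.1213

0.121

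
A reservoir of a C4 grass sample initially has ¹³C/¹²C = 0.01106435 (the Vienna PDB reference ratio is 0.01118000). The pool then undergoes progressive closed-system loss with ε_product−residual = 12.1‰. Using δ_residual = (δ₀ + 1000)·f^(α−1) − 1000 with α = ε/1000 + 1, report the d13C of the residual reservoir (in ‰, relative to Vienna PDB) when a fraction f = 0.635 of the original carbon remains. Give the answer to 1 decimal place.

δ₀ = (0.01106435/0.01118000 − 1)×1000 = (0.989656 − 1)×1000 = -10.344‰
α − 1 = ε/1000 = 0.0121
f^(α−1) = 0.635^(0.0121) = 0.994520
δ_res = (-10.344 + 1000) × 0.994520 − 1000 = 984.232 − 1000 = -15.77‰

-15.8‰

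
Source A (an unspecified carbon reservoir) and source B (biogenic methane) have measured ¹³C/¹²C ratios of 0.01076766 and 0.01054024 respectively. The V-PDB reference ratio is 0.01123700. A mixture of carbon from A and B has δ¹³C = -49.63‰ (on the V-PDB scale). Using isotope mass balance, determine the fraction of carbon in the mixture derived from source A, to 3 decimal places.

0.612

δ_A = (0.01076766/0.01123700 − 1)×1000 = (0.958233 − 1)×1000 = -41.767‰
δ_B = (0.01054024/0.01123700 − 1)×1000 = (0.937994 − 1)×1000 = -62.006‰
f_A = (δ_mix − δ_B)/(δ_A − δ_B) = (-49.63 − (-62.006))/(-41.767 − (-62.006))
f_A = 12.376 / 20.238 = 0.6115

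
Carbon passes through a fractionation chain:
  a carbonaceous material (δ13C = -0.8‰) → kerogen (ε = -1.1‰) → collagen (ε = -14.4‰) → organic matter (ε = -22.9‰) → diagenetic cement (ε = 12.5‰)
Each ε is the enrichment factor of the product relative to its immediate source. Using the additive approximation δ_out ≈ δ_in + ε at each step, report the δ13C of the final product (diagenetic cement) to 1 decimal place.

-26.7‰

step 1: δ ≈ -0.8 + (-1.1) = -1.9‰
step 2: δ ≈ -1.9 + (-14.4) = -16.3‰
step 3: δ ≈ -16.3 + (-22.9) = -39.2‰
step 4: δ ≈ -39.2 + (12.5) = -26.7‰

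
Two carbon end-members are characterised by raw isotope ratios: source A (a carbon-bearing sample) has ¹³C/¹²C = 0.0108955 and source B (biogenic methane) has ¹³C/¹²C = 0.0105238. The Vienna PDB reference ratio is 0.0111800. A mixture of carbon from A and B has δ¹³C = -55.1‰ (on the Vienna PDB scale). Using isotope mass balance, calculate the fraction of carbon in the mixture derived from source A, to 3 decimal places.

0.108

δ_A = (0.0108955/0.0111800 − 1)×1000 = (0.974553 − 1)×1000 = -25.447‰
δ_B = (0.0105238/0.0111800 − 1)×1000 = (0.941306 − 1)×1000 = -58.694‰
f_A = (δ_mix − δ_B)/(δ_A − δ_B) = (-55.1 − (-58.694))/(-25.447 − (-58.694))
f_A = 3.594 / 33.247 = 0.1081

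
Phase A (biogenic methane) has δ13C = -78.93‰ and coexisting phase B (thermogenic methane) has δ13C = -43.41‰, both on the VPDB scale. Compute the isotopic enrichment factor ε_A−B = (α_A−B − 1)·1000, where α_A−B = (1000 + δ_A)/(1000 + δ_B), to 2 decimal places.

-37.13‰

α_A−B = (1000 + -78.93) / (1000 + -43.41) = 921.07 / 956.59 = 0.962868
ε_A−B = (0.962868 − 1) × 1000 = -37.132‰
(The approximation ε ≈ δ_A − δ_B would give -35.52‰.)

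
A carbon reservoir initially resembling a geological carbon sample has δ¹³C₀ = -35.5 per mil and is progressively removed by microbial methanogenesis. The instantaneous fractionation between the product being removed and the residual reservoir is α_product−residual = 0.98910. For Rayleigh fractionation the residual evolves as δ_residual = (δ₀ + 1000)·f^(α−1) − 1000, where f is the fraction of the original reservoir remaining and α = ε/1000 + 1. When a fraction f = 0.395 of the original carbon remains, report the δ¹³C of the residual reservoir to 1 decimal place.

-25.7 per mil

Rayleigh residual: δ_res = (δ₀ + 1000)·f^(α−1) − 1000
α − 1 = -0.01090
f^(α−1) = 0.395^(-0.01090) = 1.010176
δ_res = (-35.5 + 1000) × 1.010176 − 1000 = 974.315 − 1000 = -25.69 per mil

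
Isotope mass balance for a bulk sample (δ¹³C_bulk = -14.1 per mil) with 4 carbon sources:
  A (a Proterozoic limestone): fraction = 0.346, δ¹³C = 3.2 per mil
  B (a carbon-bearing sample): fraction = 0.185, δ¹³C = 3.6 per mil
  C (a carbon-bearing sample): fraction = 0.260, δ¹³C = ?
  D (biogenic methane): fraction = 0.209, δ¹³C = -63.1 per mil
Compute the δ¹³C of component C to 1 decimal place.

-10.3 per mil

Isotope mass balance: δ_bulk = Σ fᵢ·δᵢ.
-14.1 = 0.346×(3.2) + 0.185×(3.6) + 0.260×δ_C + 0.209×(-63.1)
0.260·δ_C = -14.1 − (-11.415) = -2.685
δ_C = -2.685 / 0.260 = -10.33 per mil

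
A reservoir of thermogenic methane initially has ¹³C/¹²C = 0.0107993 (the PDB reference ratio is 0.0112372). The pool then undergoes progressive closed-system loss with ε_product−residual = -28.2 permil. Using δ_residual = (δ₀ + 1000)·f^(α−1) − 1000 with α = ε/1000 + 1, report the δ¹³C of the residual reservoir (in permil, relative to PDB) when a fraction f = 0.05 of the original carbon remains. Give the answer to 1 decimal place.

45.7 permil

δ₀ = (0.0107993/0.0112372 − 1)×1000 = (0.961031 − 1)×1000 = -38.969 permil
α − 1 = ε/1000 = -0.0282
f^(α−1) = 0.05^(-0.0282) = 1.088151
δ_res = (-38.969 + 1000) × 1.088151 − 1000 = 1045.747 − 1000 = 45.75 permil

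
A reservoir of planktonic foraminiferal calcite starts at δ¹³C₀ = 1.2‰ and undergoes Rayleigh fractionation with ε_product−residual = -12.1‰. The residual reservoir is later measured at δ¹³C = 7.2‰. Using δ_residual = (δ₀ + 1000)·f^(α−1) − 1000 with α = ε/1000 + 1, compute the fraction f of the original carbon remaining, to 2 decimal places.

α − 1 = ε/1000 = -0.0121
(δ_res + 1000)/(δ₀ + 1000) = (7.2 + 1000)/(1.2 + 1000) = 1007.2/1001.2 = 1.005993
f = 1.005993^(1/-0.0121) = exp(ln(1.005993)/-0.0121) = exp(0.00597/-0.0121)
f = exp(-0.4938) = 0.6103

0.61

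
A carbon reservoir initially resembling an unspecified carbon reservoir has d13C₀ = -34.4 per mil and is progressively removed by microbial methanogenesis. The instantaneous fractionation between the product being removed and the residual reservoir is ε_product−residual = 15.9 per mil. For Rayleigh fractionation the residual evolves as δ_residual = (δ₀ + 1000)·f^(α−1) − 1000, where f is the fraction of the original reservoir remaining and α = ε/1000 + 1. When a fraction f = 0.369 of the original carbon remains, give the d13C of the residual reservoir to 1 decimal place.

Rayleigh residual: δ_res = (δ₀ + 1000)·f^(α−1) − 1000
α = ε/1000 + 1 = 1.01590, so α − 1 = 0.01590
f^(α−1) = 0.369^(0.01590) = 0.984273
δ_res = (-34.4 + 1000) × 0.984273 − 1000 = 950.414 − 1000 = -49.59 per mil

-49.6 per mil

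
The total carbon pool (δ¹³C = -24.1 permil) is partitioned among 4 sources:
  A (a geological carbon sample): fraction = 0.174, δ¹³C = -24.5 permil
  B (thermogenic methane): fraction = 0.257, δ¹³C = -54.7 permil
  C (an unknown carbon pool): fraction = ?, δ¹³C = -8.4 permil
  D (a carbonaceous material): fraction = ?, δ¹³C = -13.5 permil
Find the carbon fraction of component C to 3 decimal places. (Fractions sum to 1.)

0.373

Let f_C and f_D be the unknown fractions; fractions sum to 1 so f_C + f_D = 0.569.
Mass balance: Σ fᵢ·δᵢ = δ_bulk ⇒ f_C·(-8.4) + f_D·(-13.5) = -24.1 − (-18.321) = -5.779
Substitute f_D = 0.569 − f_C:
f_C·(-8.4 − -13.5) = -5.779 − 0.569×(-13.5) = 1.902
f_C = 1.902 / 5.1 = 0.3730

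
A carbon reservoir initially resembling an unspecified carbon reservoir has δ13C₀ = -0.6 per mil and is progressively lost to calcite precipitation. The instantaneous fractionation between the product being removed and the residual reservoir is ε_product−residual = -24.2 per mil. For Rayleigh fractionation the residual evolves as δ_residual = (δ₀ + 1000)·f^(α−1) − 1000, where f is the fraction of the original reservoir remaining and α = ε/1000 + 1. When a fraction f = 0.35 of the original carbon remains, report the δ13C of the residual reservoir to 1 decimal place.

Rayleigh residual: δ_res = (δ₀ + 1000)·f^(α−1) − 1000
α = ε/1000 + 1 = 0.97580, so α − 1 = -0.02420
f^(α−1) = 0.35^(-0.02420) = 1.025731
δ_res = (-0.6 + 1000) × 1.025731 − 1000 = 1025.116 − 1000 = 25.12 per mil

25.1 per mil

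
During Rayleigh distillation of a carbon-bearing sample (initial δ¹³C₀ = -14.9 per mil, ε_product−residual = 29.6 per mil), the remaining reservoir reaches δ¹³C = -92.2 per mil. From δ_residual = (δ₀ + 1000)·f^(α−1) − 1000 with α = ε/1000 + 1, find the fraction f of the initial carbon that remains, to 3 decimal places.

α − 1 = ε/1000 = 0.0296
(δ_res + 1000)/(δ₀ + 1000) = (-92.2 + 1000)/(-14.9 + 1000) = 907.8/985.1 = 0.921531
f = 0.921531^(1/0.0296) = exp(ln(0.921531)/0.0296) = exp(-0.08172/0.0296)
f = exp(-2.7608) = 0.0632

0.063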